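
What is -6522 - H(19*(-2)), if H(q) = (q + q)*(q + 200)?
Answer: 5790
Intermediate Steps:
H(q) = 2*q*(200 + q) (H(q) = (2*q)*(200 + q) = 2*q*(200 + q))
-6522 - H(19*(-2)) = -6522 - 2*19*(-2)*(200 + 19*(-2)) = -6522 - 2*(-38)*(200 - 38) = -6522 - 2*(-38)*162 = -6522 - 1*(-12312) = -6522 + 12312 = 5790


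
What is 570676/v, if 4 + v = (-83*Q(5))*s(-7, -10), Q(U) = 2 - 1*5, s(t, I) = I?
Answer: -285338/1247 ≈ -228.82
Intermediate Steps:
Q(U) = -3 (Q(U) = 2 - 5 = -3)
v = -2494 (v = -4 - 83*(-3)*(-10) = -4 + 249*(-10) = -4 - 2490 = -2494)
570676/v = 570676/(-2494) = 570676*(-1/2494) = -285338/1247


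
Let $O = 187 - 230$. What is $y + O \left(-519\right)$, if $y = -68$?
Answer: $22249$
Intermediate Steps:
$O = -43$
$y + O \left(-519\right) = -68 - -22317 = -68 + 22317 = 22249$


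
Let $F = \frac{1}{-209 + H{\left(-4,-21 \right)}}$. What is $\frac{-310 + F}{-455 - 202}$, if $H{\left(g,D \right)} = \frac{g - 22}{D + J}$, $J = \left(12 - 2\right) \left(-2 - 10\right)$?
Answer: $\frac{9127471}{19344051} \approx 0.47185$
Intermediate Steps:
$J = -120$ ($J = 10 \left(-12\right) = -120$)
$H{\left(g,D \right)} = \frac{-22 + g}{-120 + D}$ ($H{\left(g,D \right)} = \frac{g - 22}{D - 120} = \frac{-22 + g}{-120 + D}$)
$F = - \frac{141}{29443}$ ($F = \frac{1}{-209 + \frac{-22 - 4}{-120 - 21}} = \frac{1}{-209 + \frac{1}{-141} \left(-26\right)} = \frac{1}{-209 - - \frac{26}{141}} = \frac{1}{-209 + \frac{26}{141}} = \frac{1}{- \frac{29443}{141}} = - \frac{141}{29443} \approx -0.0047889$)
$\frac{-310 + F}{-455 - 202} = \frac{-310 - \frac{141}{29443}}{-455 - 202} = - \frac{9127471}{29443 \left(-657\right)} = \left(- \frac{9127471}{29443}\right) \left(- \frac{1}{657}\right) = \frac{9127471}{19344051}$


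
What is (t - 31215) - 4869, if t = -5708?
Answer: -41792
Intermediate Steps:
(t - 31215) - 4869 = (-5708 - 31215) - 4869 = -36923 - 4869 = -41792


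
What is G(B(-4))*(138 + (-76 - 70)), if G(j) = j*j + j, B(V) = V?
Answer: -96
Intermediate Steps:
G(j) = j + j² (G(j) = j² + j = j + j²)
G(B(-4))*(138 + (-76 - 70)) = (-4*(1 - 4))*(138 + (-76 - 70)) = (-4*(-3))*(138 - 146) = 12*(-8) = -96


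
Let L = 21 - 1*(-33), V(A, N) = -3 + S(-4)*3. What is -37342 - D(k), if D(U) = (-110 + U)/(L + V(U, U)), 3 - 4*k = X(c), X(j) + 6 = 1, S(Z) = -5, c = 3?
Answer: -37339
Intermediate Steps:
X(j) = -5 (X(j) = -6 + 1 = -5)
k = 2 (k = ¾ - ¼*(-5) = ¾ + 5/4 = 2)
V(A, N) = -18 (V(A, N) = -3 - 5*3 = -3 - 15 = -18)
L = 54 (L = 21 + 33 = 54)
D(U) = -55/18 + U/36 (D(U) = (-110 + U)/(54 - 18) = (-110 + U)/36 = (-110 + U)*(1/36) = -55/18 + U/36)
-37342 - D(k) = -37342 - (-55/18 + (1/36)*2) = -37342 - (-55/18 + 1/18) = -37342 - 1*(-3) = -37342 + 3 = -37339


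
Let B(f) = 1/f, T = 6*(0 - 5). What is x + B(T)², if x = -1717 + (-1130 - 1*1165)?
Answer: -3610799/900 ≈ -4012.0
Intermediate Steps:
T = -30 (T = 6*(-5) = -30)
x = -4012 (x = -1717 + (-1130 - 1165) = -1717 - 2295 = -4012)
x + B(T)² = -4012 + (1/(-30))² = -4012 + (-1/30)² = -4012 + 1/900 = -3610799/900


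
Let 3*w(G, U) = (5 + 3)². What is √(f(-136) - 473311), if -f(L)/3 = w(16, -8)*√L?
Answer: √(-473311 - 128*I*√34) ≈ 0.542 - 687.98*I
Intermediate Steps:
w(G, U) = 64/3 (w(G, U) = (5 + 3)²/3 = (⅓)*8² = (⅓)*64 = 64/3)
f(L) = -64*√L
√(f(-136) - 473311) = √(-128*I*√34 - 473311) = √(-473311 - 128*I*√34)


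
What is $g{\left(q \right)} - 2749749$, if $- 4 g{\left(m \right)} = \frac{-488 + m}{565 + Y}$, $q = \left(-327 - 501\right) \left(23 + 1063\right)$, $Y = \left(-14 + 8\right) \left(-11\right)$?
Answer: $- \frac{1734866695}{631} \approx -2.7494 \cdot 10^{6}$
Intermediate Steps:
$Y = 66$ ($Y = \left(-6\right) \left(-11\right) = 66$)
$q = -899208$ ($q = \left(-828\right) 1086 = -899208$)
$g{\left(m \right)} = \frac{122}{631} - \frac{m}{2524}$ ($g{\left(m \right)} = - \frac{\left(-488 + m\right) \frac{1}{565 + 66}}{4} = - \frac{\left(-488 + m\right) \frac{1}{631}}{4} = - \frac{- \frac{488}{631} + \frac{m}{631}}{4} = \frac{122}{631} - \frac{m}{2524}$)
$g{\left(q \right)} - 2749749 = \left(\frac{122}{631} - - \frac{224802}{631}\right) - 2749749 = \left(\frac{122}{631} + \frac{224802}{631}\right) - 2749749 = \frac{224924}{631} - 2749749 = - \frac{1734866695}{631}$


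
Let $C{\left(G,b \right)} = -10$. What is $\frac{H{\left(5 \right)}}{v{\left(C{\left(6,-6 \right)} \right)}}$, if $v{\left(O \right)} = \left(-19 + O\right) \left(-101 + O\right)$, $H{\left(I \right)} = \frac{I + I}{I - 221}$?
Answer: $- \frac{5}{347652} \approx -1.4382 \cdot 10^{-5}$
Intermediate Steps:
$H{\left(I \right)} = \frac{2 I}{-221 + I}$
$v{\left(O \right)} = \left(-101 + O\right) \left(-19 + O\right)$
$\frac{H{\left(5 \right)}}{v{\left(C{\left(6,-6 \right)} \right)}} = \frac{2 \cdot 5 \frac{1}{-221 + 5}}{1919 + \left(-10\right)^{2} - -1200} = \frac{2 \cdot 5 \frac{1}{-216}}{1919 + 100 + 1200} = \frac{2 \cdot 5 \left(- \frac{1}{216}\right)}{3219} = \left(- \frac{5}{108}\right) \frac{1}{3219} = - \frac{5}{347652}$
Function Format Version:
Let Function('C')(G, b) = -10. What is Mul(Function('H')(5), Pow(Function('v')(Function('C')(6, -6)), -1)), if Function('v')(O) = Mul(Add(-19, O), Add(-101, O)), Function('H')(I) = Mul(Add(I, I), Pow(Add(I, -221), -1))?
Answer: Rational(-5, 347652) ≈ -1.4382e-5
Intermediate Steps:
Function('H')(I) = Mul(2, I, Pow(Add(-221, I), -1)) (Function('H')(I) = Mul(Mul(2, I), Pow(Add(-221, I), -1)) = Mul(2, I, Pow(Add(-221, I), -1)))
Function('v')(O) = Mul(Add(-101, O), Add(-19, O))
Mul(Function('H')(5), Pow(Function('v')(Function('C')(6, -6)), -1)) = Mul(Mul(2, 5, Pow(Add(-221, 5), -1)), Pow(Add(1919, Pow(-10, 2), Mul(-120, -10)), -1)) = Mul(Mul(2, 5, Pow(-216, -1)), Pow(Add(1919, 100, 1200), -1)) = Mul(Mul(2, 5, Rational(-1, 216)), Pow(3219, -1)) = Mul(Rational(-5, 108), Rational(1, 3219)) = Rational(-5, 347652)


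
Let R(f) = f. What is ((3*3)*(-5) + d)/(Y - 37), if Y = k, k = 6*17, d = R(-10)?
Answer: -11/13 ≈ -0.84615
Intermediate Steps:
d = -10
k = 102
Y = 102
((3*3)*(-5) + d)/(Y - 37) = ((3*3)*(-5) - 10)/(102 - 37) = (9*(-5) - 10)/65 = (-45 - 10)/65 = (1/65)*(-55) = -11/13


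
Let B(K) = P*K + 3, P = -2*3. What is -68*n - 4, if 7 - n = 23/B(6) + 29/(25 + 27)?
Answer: -209983/429 ≈ -489.47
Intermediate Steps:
P = -6
B(K) = 3 - 6*K (B(K) = -6*K + 3 = 3 - 6*K)
n = 12251/1716 (n = 7 - (23/(3 - 6*6) + 29/(25 + 27)) = 7 - (23/(3 - 36) + 29/52) = 7 - (23/(-33) + 29*(1/52)) = 7 - (23*(-1/33) + 29/52) = 7 - (-23/33 + 29/52) = 7 - 1*(-239/1716) = 7 + 239/1716 = 12251/1716 ≈ 7.1393)
-68*n - 4 = -68*12251/1716 - 4 = -208267/429 - 4 = -209983/429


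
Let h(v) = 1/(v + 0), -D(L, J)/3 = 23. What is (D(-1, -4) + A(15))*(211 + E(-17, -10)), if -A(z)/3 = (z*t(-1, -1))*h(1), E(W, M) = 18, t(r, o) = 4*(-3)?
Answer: 107859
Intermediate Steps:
D(L, J) = -69 (D(L, J) = -3*23 = -69)
t(r, o) = -12
h(v) = 1/v
A(z) = 36*z (A(z) = -3*z*(-12)/1 = -3*(-12*z) = -(-36)*z = 36*z)
(D(-1, -4) + A(15))*(211 + E(-17, -10)) = (-69 + 36*15)*(211 + 18) = (-69 + 540)*229 = 471*229 = 107859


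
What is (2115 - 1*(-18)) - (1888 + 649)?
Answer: -404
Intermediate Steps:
(2115 - 1*(-18)) - (1888 + 649) = (2115 + 18) - 1*2537 = 2133 - 2537 = -404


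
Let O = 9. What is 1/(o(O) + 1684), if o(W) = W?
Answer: 1/1693 ≈ 0.00059067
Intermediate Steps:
1/(o(O) + 1684) = 1/(9 + 1684) = 1/1693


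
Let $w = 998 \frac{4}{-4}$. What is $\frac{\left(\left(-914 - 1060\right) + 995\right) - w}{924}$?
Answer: $\frac{19}{924} \approx 0.020563$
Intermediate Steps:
$w = -998$ ($w = 998 \cdot 4 \left(- \frac{1}{4}\right) = 998 \left(-1\right) = -998$)
$\frac{\left(\left(-914 - 1060\right) + 995\right) - w}{924} = \frac{\left(\left(-914 - 1060\right) + 995\right) - -998}{924} = \left(\left(-1974 + 995\right) + 998\right) \frac{1}{924} = \left(-979 + 998\right) \frac{1}{924} = 19 \cdot \frac{1}{924} = \frac{19}{924}$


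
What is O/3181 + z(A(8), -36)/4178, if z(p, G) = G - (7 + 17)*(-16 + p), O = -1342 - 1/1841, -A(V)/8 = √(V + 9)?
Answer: -4142148993/12233645669 + 96*√17/2089 ≈ -0.14911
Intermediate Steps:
A(V) = -8*√(9 + V) (A(V) = -8*√(V + 9) = -8*√(9 + V))
O = -2470623/1841 (O = -1342 - 1*1/1841 = -1342 - 1/1841 = -2470623/1841 ≈ -1342.0)
z(p, G) = 384 + G - 24*p (z(p, G) = G - 24*(-16 + p) = G - (-384 + 24*p) = G + (384 - 24*p) = 384 + G - 24*p)
O/3181 + z(A(8), -36)/4178 = -2470623/1841/3181 + (384 - 36 - (-192)*√(9 + 8))/4178 = -2470623/1841*1/3181 + (384 - 36 - (-192)*√17)*(1/4178) = -2470623/5856221 + (384 - 36 + 192*√17)*(1/4178) = -2470623/5856221 + (348 + 192*√17)*(1/4178) = -2470623/5856221 + (174/2089 + 96*√17/2089) = -4142148993/12233645669 + 96*√17/2089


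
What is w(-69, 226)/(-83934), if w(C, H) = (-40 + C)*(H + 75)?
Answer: 32809/83934 ≈ 0.39089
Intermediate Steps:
w(C, H) = (-40 + C)*(75 + H)
w(-69, 226)/(-83934) = (-3000 - 40*226 + 75*(-69) - 69*226)/(-83934) = (-3000 - 9040 - 5175 - 15594)*(-1/83934) = -32809*(-1/83934) = 32809/83934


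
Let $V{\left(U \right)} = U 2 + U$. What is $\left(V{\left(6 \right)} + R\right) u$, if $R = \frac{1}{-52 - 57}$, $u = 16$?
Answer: $\frac{31376}{109} \approx 287.85$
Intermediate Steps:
$R = - \frac{1}{109}$ ($R = \frac{1}{-109} = - \frac{1}{109} \approx -0.0091743$)
$V{\left(U \right)} = 3 U$ ($V{\left(U \right)} = 2 U + U = 3 U$)
$\left(V{\left(6 \right)} + R\right) u = \left(3 \cdot 6 - \frac{1}{109}\right) 16 = \left(18 - \frac{1}{109}\right) 16 = \frac{1961}{109} \cdot 16 = \frac{31376}{109}$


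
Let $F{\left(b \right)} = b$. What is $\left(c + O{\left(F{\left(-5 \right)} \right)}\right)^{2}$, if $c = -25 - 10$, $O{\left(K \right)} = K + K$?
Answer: $2025$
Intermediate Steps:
$O{\left(K \right)} = 2 K$
$c = -35$
$\left(c + O{\left(F{\left(-5 \right)} \right)}\right)^{2} = \left(-35 + 2 \left(-5\right)\right)^{2} = \left(-35 - 10\right)^{2} = \left(-45\right)^{2} = 2025$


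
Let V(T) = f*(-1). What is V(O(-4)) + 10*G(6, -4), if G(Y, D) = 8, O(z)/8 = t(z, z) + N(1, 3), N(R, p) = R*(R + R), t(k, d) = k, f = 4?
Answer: 76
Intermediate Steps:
N(R, p) = 2*R² (N(R, p) = R*(2*R) = 2*R²)
O(z) = 16 + 8*z (O(z) = 8*(z + 2*1²) = 8*(z + 2*1) = 8*(z + 2) = 8*(2 + z) = 16 + 8*z)
V(T) = -4 (V(T) = 4*(-1) = -4)
V(O(-4)) + 10*G(6, -4) = -4 + 10*8 = -4 + 80 = 76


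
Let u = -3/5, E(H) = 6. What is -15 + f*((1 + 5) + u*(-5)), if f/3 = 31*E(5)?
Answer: 5007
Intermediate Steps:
f = 558 (f = 3*(31*6) = 3*186 = 558)
u = -⅗ (u = -3*⅕ = -⅗ ≈ -0.60000)
-15 + f*((1 + 5) + u*(-5)) = -15 + 558*((1 + 5) - ⅗*(-5)) = -15 + 558*(6 + 3) = -15 + 558*9 = -15 + 5022 = 5007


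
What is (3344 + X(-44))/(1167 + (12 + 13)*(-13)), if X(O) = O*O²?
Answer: -40920/421 ≈ -97.197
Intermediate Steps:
X(O) = O³
(3344 + X(-44))/(1167 + (12 + 13)*(-13)) = (3344 + (-44)³)/(1167 + (12 + 13)*(-13)) = (3344 - 85184)/(1167 + 25*(-13)) = -81840/(1167 - 325) = -81840/842 = -81840*1/842 = -40920/421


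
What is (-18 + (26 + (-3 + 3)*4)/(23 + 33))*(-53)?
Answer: 26023/28 ≈ 929.39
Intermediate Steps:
(-18 + (26 + (-3 + 3)*4)/(23 + 33))*(-53) = (-18 + (26 + 0*4)/56)*(-53) = (-18 + (26 + 0)*(1/56))*(-53) = (-18 + 26*(1/56))*(-53) = (-18 + 13/28)*(-53) = -491/28*(-53) = 26023/28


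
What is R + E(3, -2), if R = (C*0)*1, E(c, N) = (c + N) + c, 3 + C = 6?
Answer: 4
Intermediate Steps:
C = 3 (C = -3 + 6 = 3)
E(c, N) = N + 2*c (E(c, N) = (N + c) + c = N + 2*c)
R = 0 (R = (3*0)*1 = 0*1 = 0)
R + E(3, -2) = 0 + (-2 + 2*3) = 0 + (-2 + 6) = 0 + 4 = 4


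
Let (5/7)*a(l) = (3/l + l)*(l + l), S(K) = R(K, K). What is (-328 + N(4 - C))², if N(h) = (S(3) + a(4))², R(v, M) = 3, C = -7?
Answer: 5007119121/625 ≈ 8.0114e+6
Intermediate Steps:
S(K) = 3
a(l) = 14*l*(l + 3/l)/5 (a(l) = 7*((3/l + l)*(l + l))/5 = 7*((l + 3/l)*(2*l))/5 = 7*(2*l*(l + 3/l))/5 = 14*l*(l + 3/l)/5)
N(h) = 78961/25 (N(h) = (3 + (42/5 + (14/5)*4²))² = (3 + (42/5 + (14/5)*16))² = (3 + (42/5 + 224/5))² = (3 + 266/5)² = (281/5)² = 78961/25)
(-328 + N(4 - C))² = (-328 + 78961/25)² = (70761/25)² = 5007119121/625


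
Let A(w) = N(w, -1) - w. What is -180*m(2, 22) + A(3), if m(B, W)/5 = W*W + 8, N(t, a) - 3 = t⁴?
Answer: -442719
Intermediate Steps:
N(t, a) = 3 + t⁴
A(w) = 3 + w⁴ - w (A(w) = (3 + w⁴) - w = 3 + w⁴ - w)
m(B, W) = 40 + 5*W² (m(B, W) = 5*(W*W + 8) = 5*(W² + 8) = 5*(8 + W²) = 40 + 5*W²)
-180*m(2, 22) + A(3) = -180*(40 + 5*22²) + (3 + 3⁴ - 1*3) = -180*(40 + 5*484) + (3 + 81 - 3) = -180*(40 + 2420) + 81 = -180*2460 + 81 = -442800 + 81 = -442719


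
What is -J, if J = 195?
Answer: -195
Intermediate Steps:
-J = -1*195 = -195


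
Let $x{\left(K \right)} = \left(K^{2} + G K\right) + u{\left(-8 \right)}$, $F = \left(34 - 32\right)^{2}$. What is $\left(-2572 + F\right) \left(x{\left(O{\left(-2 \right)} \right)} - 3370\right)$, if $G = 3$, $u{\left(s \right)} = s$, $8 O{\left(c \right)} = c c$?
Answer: $8670210$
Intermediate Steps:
$O{\left(c \right)} = \frac{c^{2}}{8}$ ($O{\left(c \right)} = \frac{c c}{8} = \frac{c^{2}}{8}$)
$F = 4$ ($F = 2^{2} = 4$)
$x{\left(K \right)} = -8 + K^{2} + 3 K$ ($x{\left(K \right)} = \left(K^{2} + 3 K\right) - 8 = -8 + K^{2} + 3 K$)
$\left(-2572 + F\right) \left(x{\left(O{\left(-2 \right)} \right)} - 3370\right) = \left(-2572 + 4\right) \left(\left(-8 + \left(\frac{\left(-2\right)^{2}}{8}\right)^{2} + 3 \frac{\left(-2\right)^{2}}{8}\right) - 3370\right) = - 2568 \left(\left(-8 + \left(\frac{1}{8} \cdot 4\right)^{2} + 3 \cdot \frac{1}{8} \cdot 4\right) - 3370\right) = - 2568 \left(\left(-8 + \left(\frac{1}{2}\right)^{2} + 3 \cdot \frac{1}{2}\right) - 3370\right) = - 2568 \left(\left(-8 + \frac{1}{4} + \frac{3}{2}\right) - 3370\right) = - 2568 \left(- \frac{25}{4} - 3370\right) = \left(-2568\right) \left(- \frac{13505}{4}\right) = 8670210$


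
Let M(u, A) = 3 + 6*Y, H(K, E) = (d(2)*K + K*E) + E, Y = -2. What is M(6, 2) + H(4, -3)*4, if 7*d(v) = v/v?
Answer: -467/7 ≈ -66.714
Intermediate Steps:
d(v) = 1/7 (d(v) = (v/v)/7 = (1/7)*1 = 1/7)
H(K, E) = E + K/7 + E*K (H(K, E) = (K/7 + K*E) + E = (K/7 + E*K) + E = E + K/7 + E*K)
M(u, A) = -9 (M(u, A) = 3 + 6*(-2) = 3 - 12 = -9)
M(6, 2) + H(4, -3)*4 = -9 + (-3 + (1/7)*4 - 3*4)*4 = -9 + (-3 + 4/7 - 12)*4 = -9 - 101/7*4 = -9 - 404/7 = -467/7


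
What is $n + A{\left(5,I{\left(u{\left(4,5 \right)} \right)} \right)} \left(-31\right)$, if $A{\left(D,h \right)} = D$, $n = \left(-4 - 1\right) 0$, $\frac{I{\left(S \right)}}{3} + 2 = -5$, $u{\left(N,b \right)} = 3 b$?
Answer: $-155$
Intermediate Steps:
$I{\left(S \right)} = -21$ ($I{\left(S \right)} = -6 + 3 \left(-5\right) = -6 - 15 = -21$)
$n = 0$ ($n = \left(-5\right) 0 = 0$)
$n + A{\left(5,I{\left(u{\left(4,5 \right)} \right)} \right)} \left(-31\right) = 0 + 5 \left(-31\right) = 0 - 155 = -155$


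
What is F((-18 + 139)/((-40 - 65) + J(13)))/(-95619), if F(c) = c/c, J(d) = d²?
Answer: -1/95619 ≈ -1.0458e-5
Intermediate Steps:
F(c) = 1
F((-18 + 139)/((-40 - 65) + J(13)))/(-95619) = 1/(-95619) = 1*(-1/95619) = -1/95619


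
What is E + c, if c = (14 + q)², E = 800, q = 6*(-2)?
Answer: 804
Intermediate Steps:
q = -12
c = 4 (c = (14 - 12)² = 2² = 4)
E + c = 800 + 4 = 804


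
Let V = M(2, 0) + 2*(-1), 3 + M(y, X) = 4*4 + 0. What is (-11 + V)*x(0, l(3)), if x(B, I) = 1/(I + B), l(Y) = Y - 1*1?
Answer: 0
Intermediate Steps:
l(Y) = -1 + Y (l(Y) = Y - 1 = -1 + Y)
x(B, I) = 1/(B + I)
M(y, X) = 13 (M(y, X) = -3 + (4*4 + 0) = -3 + (16 + 0) = -3 + 16 = 13)
V = 11 (V = 13 + 2*(-1) = 13 - 2 = 11)
(-11 + V)*x(0, l(3)) = (-11 + 11)/(0 + (-1 + 3)) = 0/(0 + 2) = 0/2 = 0*(1/2) = 0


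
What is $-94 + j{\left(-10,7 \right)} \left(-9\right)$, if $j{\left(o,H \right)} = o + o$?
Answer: $86$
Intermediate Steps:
$j{\left(o,H \right)} = 2 o$
$-94 + j{\left(-10,7 \right)} \left(-9\right) = -94 + 2 \left(-10\right) \left(-9\right) = -94 - -180 = -94 + 180 = 86$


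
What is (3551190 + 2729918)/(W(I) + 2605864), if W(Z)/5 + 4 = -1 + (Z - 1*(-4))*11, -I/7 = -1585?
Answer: 1570277/804071 ≈ 1.9529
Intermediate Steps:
I = 11095 (I = -7*(-1585) = 11095)
W(Z) = 195 + 55*Z (W(Z) = -20 + 5*(-1 + (Z - 1*(-4))*11) = -20 + 5*(-1 + (Z + 4)*11) = -20 + 5*(-1 + (4 + Z)*11) = -20 + 5*(-1 + (44 + 11*Z)) = -20 + 5*(43 + 11*Z) = -20 + (215 + 55*Z) = 195 + 55*Z)
(3551190 + 2729918)/(W(I) + 2605864) = (3551190 + 2729918)/((195 + 55*11095) + 2605864) = 6281108/((195 + 610225) + 2605864) = 6281108/(610420 + 2605864) = 6281108/3216284 = 6281108*(1/3216284) = 1570277/804071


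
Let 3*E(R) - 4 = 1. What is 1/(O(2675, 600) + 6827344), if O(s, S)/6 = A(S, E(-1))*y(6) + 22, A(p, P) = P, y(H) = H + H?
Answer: 1/6827596 ≈ 1.4646e-7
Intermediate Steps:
y(H) = 2*H
E(R) = 5/3 (E(R) = 4/3 + (1/3)*1 = 4/3 + 1/3 = 5/3)
O(s, S) = 252 (O(s, S) = 6*(5*(2*6)/3 + 22) = 6*((5/3)*12 + 22) = 6*(20 + 22) = 6*42 = 252)
1/(O(2675, 600) + 6827344) = 1/(252 + 6827344) = 1/6827596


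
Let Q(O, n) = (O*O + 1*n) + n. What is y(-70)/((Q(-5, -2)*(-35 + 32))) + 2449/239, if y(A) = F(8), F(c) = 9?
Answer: 16904/1673 ≈ 10.104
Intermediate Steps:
y(A) = 9
Q(O, n) = O² + 2*n (Q(O, n) = (O² + n) + n = (n + O²) + n = O² + 2*n)
y(-70)/((Q(-5, -2)*(-35 + 32))) + 2449/239 = 9/((((-5)² + 2*(-2))*(-35 + 32))) + 2449/239 = 9/(((25 - 4)*(-3))) + 2449*(1/239) = 9/((21*(-3))) + 2449/239 = 9/(-63) + 2449/239 = 9*(-1/63) + 2449/239 = -⅐ + 2449/239 = 16904/1673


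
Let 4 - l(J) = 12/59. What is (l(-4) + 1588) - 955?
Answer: 37571/59 ≈ 636.80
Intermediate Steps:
l(J) = 224/59 (l(J) = 4 - 12/59 = 224/59)
(l(-4) + 1588) - 955 = (224/59 + 1588) - 955 = 93916/59 - 955 = 37571/59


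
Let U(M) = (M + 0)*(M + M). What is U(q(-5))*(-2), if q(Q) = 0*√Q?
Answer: 0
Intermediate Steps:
q(Q) = 0
U(M) = 2*M² (U(M) = M*(2*M) = 2*M²)
U(q(-5))*(-2) = (2*0²)*(-2) = (2*0)*(-2) = 0*(-2) = 0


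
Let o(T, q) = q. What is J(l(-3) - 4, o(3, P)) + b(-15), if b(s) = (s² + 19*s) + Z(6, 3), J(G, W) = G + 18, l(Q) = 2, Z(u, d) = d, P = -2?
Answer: -41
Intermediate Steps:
J(G, W) = 18 + G
b(s) = 3 + s² + 19*s (b(s) = (s² + 19*s) + 3 = 3 + s² + 19*s)
J(l(-3) - 4, o(3, P)) + b(-15) = (18 + (2 - 4)) + (3 + (-15)² + 19*(-15)) = (18 - 2) + (3 + 225 - 285) = 16 - 57 = -41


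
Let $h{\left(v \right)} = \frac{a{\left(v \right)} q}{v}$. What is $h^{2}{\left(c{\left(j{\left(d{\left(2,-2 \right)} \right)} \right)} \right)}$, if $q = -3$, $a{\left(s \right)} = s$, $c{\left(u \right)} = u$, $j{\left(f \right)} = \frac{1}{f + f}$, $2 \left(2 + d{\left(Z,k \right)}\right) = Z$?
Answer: $9$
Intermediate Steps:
$d{\left(Z,k \right)} = -2 + \frac{Z}{2}$
$j{\left(f \right)} = \frac{1}{2 f}$
$h{\left(v \right)} = -3$ ($h{\left(v \right)} = \frac{v \left(-3\right)}{v} = \frac{\left(-3\right) v}{v} = -3$)
$h^{2}{\left(c{\left(j{\left(d{\left(2,-2 \right)} \right)} \right)} \right)} = \left(-3\right)^{2} = 9$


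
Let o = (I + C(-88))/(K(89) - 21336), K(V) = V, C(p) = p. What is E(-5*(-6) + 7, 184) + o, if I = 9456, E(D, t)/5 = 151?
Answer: 16032117/21247 ≈ 754.56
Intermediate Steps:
E(D, t) = 755 (E(D, t) = 5*151 = 755)
o = -9368/21247 (o = (9456 - 88)/(89 - 21336) = 9368/(-21247) = 9368*(-1/21247) = -9368/21247 ≈ -0.44091)
E(-5*(-6) + 7, 184) + o = 755 - 9368/21247 = 16032117/21247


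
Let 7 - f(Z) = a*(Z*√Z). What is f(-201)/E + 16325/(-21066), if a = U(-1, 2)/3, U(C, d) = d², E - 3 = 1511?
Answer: -6142147/7973481 + 134*I*√201/757 ≈ -0.77032 + 2.5096*I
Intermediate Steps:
E = 1514 (E = 3 + 1511 = 1514)
a = 4/3 (a = 2²/3 = 4*(⅓) = 4/3 ≈ 1.3333)
f(Z) = 7 - 4*Z^(3/2)/3 (f(Z) = 7 - 4*Z*√Z/3 = 7 - 4*Z^(3/2)/3)
f(-201)/E + 16325/(-21066) = (7 - (-268)*I*√201)/1514 + 16325/(-21066) = (7 - (-268)*I*√201)*(1/1514) + 16325*(-1/21066) = (7 + 268*I*√201)*(1/1514) - 16325/21066 = (7/1514 + 134*I*√201/757) - 16325/21066 = -6142147/7973481 + 134*I*√201/757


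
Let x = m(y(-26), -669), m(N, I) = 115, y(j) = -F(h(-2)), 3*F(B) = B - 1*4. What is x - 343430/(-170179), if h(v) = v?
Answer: 19914015/170179 ≈ 117.02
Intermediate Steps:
F(B) = -4/3 + B/3 (F(B) = (B - 1*4)/3 = (B - 4)/3 = (-4 + B)/3 = -4/3 + B/3)
y(j) = 2 (y(j) = -(-4/3 + (⅓)*(-2)) = -(-4/3 - ⅔) = -1*(-2) = 2)
x = 115
x - 343430/(-170179) = 115 - 343430/(-170179) = 115 - 343430*(-1)/170179 = 115 - 1*(-343430/170179) = 115 + 343430/170179 = 19914015/170179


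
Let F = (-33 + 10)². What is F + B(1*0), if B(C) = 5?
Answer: 534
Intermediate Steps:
F = 529 (F = (-23)² = 529)
F + B(1*0) = 529 + 5 = 534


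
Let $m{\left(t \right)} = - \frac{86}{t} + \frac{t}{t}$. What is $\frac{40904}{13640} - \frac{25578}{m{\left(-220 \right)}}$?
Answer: $- \frac{532930179}{28985} \approx -18386.0$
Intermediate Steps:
$m{\left(t \right)} = 1 - \frac{86}{t}$ ($m{\left(t \right)} = - \frac{86}{t} + 1 = 1 - \frac{86}{t}$)
$\frac{40904}{13640} - \frac{25578}{m{\left(-220 \right)}} = \frac{40904}{13640} - \frac{25578}{\frac{1}{-220} \left(-86 - 220\right)} = 40904 \cdot \frac{1}{13640} - \frac{25578}{\left(- \frac{1}{220}\right) \left(-306\right)} = \frac{5113}{1705} - \frac{25578}{\frac{153}{110}} = \frac{5113}{1705} - \frac{312620}{17} = - \frac{532930179}{28985}$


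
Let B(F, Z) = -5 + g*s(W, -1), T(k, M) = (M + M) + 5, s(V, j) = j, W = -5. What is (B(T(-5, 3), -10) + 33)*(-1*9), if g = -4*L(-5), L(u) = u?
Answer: -72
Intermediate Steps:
g = 20 (g = -4*(-5) = 20)
T(k, M) = 5 + 2*M (T(k, M) = 2*M + 5 = 5 + 2*M)
B(F, Z) = -25 (B(F, Z) = -5 + 20*(-1) = -5 - 20 = -25)
(B(T(-5, 3), -10) + 33)*(-1*9) = (-25 + 33)*(-1*9) = 8*(-9) = -72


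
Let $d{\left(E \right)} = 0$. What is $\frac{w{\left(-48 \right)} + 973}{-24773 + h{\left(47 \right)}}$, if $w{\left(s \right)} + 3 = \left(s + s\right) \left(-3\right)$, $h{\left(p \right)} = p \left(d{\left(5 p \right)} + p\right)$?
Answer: $- \frac{629}{11282} \approx -0.055753$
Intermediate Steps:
$h{\left(p \right)} = p^{2}$ ($h{\left(p \right)} = p \left(0 + p\right) = p p = p^{2}$)
$w{\left(s \right)} = -3 - 6 s$ ($w{\left(s \right)} = -3 + \left(s + s\right) \left(-3\right) = -3 + 2 s \left(-3\right) = -3 - 6 s$)
$\frac{w{\left(-48 \right)} + 973}{-24773 + h{\left(47 \right)}} = \frac{\left(-3 - -288\right) + 973}{-24773 + 47^{2}} = \frac{\left(-3 + 288\right) + 973}{-24773 + 2209} = \frac{285 + 973}{-22564} = 1258 \left(- \frac{1}{22564}\right) = - \frac{629}{11282}$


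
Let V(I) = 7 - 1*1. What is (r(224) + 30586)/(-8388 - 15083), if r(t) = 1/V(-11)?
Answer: -183517/140826 ≈ -1.3031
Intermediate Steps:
V(I) = 6 (V(I) = 7 - 1 = 6)
r(t) = ⅙ (r(t) = 1/6 = ⅙)
(r(224) + 30586)/(-8388 - 15083) = (⅙ + 30586)/(-8388 - 15083) = (183517/6)/(-23471) = (183517/6)*(-1/23471) = -183517/140826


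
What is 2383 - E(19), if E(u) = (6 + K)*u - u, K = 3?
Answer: 2231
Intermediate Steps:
E(u) = 8*u (E(u) = (6 + 3)*u - u = 9*u - u = 8*u)
2383 - E(19) = 2383 - 8*19 = 2383 - 1*152 = 2383 - 152 = 2231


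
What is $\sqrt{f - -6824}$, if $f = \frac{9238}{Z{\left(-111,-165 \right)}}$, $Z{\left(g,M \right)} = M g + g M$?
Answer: $\frac{\sqrt{254346874265}}{6105} \approx 82.609$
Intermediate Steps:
$Z{\left(g,M \right)} = 2 M g$ ($Z{\left(g,M \right)} = M g + M g = 2 M g$)
$f = \frac{4619}{18315}$ ($f = \frac{9238}{2 \left(-165\right) \left(-111\right)} = \frac{9238}{36630} = 9238 \cdot \frac{1}{36630} = \frac{4619}{18315} \approx 0.2522$)
$\sqrt{f - -6824} = \sqrt{\frac{4619}{18315} - -6824} = \sqrt{\frac{4619}{18315} + 6824} = \sqrt{\frac{124986179}{18315}} = \frac{\sqrt{254346874265}}{6105}$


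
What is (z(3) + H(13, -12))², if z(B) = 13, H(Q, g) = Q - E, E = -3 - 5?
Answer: 1156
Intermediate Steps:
E = -8
H(Q, g) = 8 + Q (H(Q, g) = Q - 1*(-8) = Q + 8 = 8 + Q)
(z(3) + H(13, -12))² = (13 + (8 + 13))² = (13 + 21)² = 34² = 1156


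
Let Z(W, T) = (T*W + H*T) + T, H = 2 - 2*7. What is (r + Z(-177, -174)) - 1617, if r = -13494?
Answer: 17601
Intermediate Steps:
H = -12 (H = 2 - 14 = -12)
Z(W, T) = -11*T + T*W (Z(W, T) = (T*W - 12*T) + T = (-12*T + T*W) + T = -11*T + T*W)
(r + Z(-177, -174)) - 1617 = (-13494 - 174*(-11 - 177)) - 1617 = (-13494 - 174*(-188)) - 1617 = (-13494 + 32712) - 1617 = 19218 - 1617 = 17601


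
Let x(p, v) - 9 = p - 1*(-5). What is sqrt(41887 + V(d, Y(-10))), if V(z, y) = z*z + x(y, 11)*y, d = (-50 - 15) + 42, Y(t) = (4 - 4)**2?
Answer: 4*sqrt(2651) ≈ 205.95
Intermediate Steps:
Y(t) = 0 (Y(t) = 0**2 = 0)
x(p, v) = 14 + p (x(p, v) = 9 + (p - 1*(-5)) = 9 + (p + 5) = 9 + (5 + p) = 14 + p)
d = -23 (d = -65 + 42 = -23)
V(z, y) = z**2 + y*(14 + y) (V(z, y) = z*z + (14 + y)*y = z**2 + y*(14 + y))
sqrt(41887 + V(d, Y(-10))) = sqrt(41887 + ((-23)**2 + 0*(14 + 0))) = sqrt(41887 + (529 + 0*14)) = sqrt(41887 + (529 + 0)) = sqrt(41887 + 529) = sqrt(42416) = 4*sqrt(2651)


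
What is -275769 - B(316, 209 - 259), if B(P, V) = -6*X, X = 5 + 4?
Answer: -275715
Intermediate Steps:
X = 9
B(P, V) = -54 (B(P, V) = -6*9 = -54)
-275769 - B(316, 209 - 259) = -275769 - 1*(-54) = -275769 + 54 = -275715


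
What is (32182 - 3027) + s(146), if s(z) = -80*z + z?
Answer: 17621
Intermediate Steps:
s(z) = -79*z
(32182 - 3027) + s(146) = (32182 - 3027) - 79*146 = 29155 - 11534 = 17621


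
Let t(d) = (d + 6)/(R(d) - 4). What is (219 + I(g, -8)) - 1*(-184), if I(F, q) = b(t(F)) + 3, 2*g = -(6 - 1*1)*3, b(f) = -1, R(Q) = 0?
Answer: 405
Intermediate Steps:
t(d) = -3/2 - d/4 (t(d) = (d + 6)/(0 - 4) = (6 + d)/(-4) = (6 + d)*(-1/4) = -3/2 - d/4)
g = -15/2 (g = (-(6 - 1*1)*3)/2 = (-(6 - 1)*3)/2 = (-1*5*3)/2 = (-5*3)/2 = (1/2)*(-15) = -15/2 ≈ -7.5000)
I(F, q) = 2 (I(F, q) = -1 + 3 = 2)
(219 + I(g, -8)) - 1*(-184) = (219 + 2) - 1*(-184) = 221 + 184 = 405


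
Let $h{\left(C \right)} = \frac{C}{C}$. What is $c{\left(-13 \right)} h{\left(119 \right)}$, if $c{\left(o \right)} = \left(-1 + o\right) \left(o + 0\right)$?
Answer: $182$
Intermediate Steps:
$h{\left(C \right)} = 1$
$c{\left(o \right)} = o \left(-1 + o\right)$ ($c{\left(o \right)} = \left(-1 + o\right) o = o \left(-1 + o\right)$)
$c{\left(-13 \right)} h{\left(119 \right)} = - 13 \left(-1 - 13\right) 1 = \left(-13\right) \left(-14\right) 1 = 182 \cdot 1 = 182$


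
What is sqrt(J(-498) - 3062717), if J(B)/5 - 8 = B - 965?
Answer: 2*I*sqrt(767498) ≈ 1752.1*I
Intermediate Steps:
J(B) = -4785 + 5*B (J(B) = 40 + 5*(B - 965) = 40 + 5*(-965 + B) = 40 + (-4825 + 5*B) = -4785 + 5*B)
sqrt(J(-498) - 3062717) = sqrt((-4785 + 5*(-498)) - 3062717) = sqrt((-4785 - 2490) - 3062717) = sqrt(-7275 - 3062717) = sqrt(-3069992) = 2*I*sqrt(767498)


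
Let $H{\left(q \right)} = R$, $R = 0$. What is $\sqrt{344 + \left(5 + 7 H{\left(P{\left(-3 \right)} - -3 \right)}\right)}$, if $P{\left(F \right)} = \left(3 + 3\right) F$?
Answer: $\sqrt{349} \approx 18.682$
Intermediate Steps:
$P{\left(F \right)} = 6 F$
$H{\left(q \right)} = 0$
$\sqrt{344 + \left(5 + 7 H{\left(P{\left(-3 \right)} - -3 \right)}\right)} = \sqrt{344 + \left(5 + 7 \cdot 0\right)} = \sqrt{344 + \left(5 + 0\right)} = \sqrt{344 + 5} = \sqrt{349}$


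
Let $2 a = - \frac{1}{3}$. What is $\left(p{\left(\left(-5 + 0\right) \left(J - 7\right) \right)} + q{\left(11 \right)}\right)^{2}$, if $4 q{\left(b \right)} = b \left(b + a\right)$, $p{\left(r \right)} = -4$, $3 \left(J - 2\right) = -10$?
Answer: $\frac{383161}{576} \approx 665.21$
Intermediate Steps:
$J = - \frac{4}{3}$ ($J = 2 + \frac{1}{3} \left(-10\right) = 2 - \frac{10}{3} = - \frac{4}{3} \approx -1.3333$)
$a = - \frac{1}{6}$ ($a = \frac{\left(-1\right) \frac{1}{3}}{2} = \frac{1}{2} \left(- \frac{1}{3}\right) = - \frac{1}{6} \approx -0.16667$)
$q{\left(b \right)} = \frac{b \left(- \frac{1}{6} + b\right)}{4}$ ($q{\left(b \right)} = \frac{b \left(b - \frac{1}{6}\right)}{4} = \frac{b \left(- \frac{1}{6} + b\right)}{4}$)
$\left(p{\left(\left(-5 + 0\right) \left(J - 7\right) \right)} + q{\left(11 \right)}\right)^{2} = \left(-4 + \frac{1}{24} \cdot 11 \left(-1 + 6 \cdot 11\right)\right)^{2} = \left(-4 + \frac{1}{24} \cdot 11 \left(-1 + 66\right)\right)^{2} = \left(-4 + \frac{1}{24} \cdot 11 \cdot 65\right)^{2} = \left(-4 + \frac{715}{24}\right)^{2} = \left(\frac{619}{24}\right)^{2} = \frac{383161}{576}$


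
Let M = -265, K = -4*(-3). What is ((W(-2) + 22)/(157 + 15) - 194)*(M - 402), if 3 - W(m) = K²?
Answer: 22335829/172 ≈ 1.2986e+5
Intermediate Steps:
K = 12
W(m) = -141 (W(m) = 3 - 1*12² = 3 - 1*144 = 3 - 144 = -141)
((W(-2) + 22)/(157 + 15) - 194)*(M - 402) = ((-141 + 22)/(157 + 15) - 194)*(-265 - 402) = (-119/172 - 194)*(-667) = -33487/172*(-667) = 22335829/172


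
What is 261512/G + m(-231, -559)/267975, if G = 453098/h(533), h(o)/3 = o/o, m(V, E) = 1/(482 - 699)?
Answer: 22810609527551/13173954615675 ≈ 1.7315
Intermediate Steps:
m(V, E) = -1/217 (m(V, E) = 1/(-217) = -1/217)
h(o) = 3 (h(o) = 3*(o/o) = 3*1 = 3)
G = 453098/3 ≈ 1.5103e+5
261512/G + m(-231, -559)/267975 = 261512/(453098/3) - 1/217/267975 = 261512*(3/453098) - 1/217*1/267975 = 392268/226549 - 1/58150575 = 22810609527551/13173954615675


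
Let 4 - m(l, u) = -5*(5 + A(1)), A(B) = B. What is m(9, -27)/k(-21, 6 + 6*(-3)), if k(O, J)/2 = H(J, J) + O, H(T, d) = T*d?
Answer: 17/123 ≈ 0.13821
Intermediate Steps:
m(l, u) = 34 (m(l, u) = 4 - (-5)*(5 + 1) = 4 - (-5)*6 = 4 - 1*(-30) = 4 + 30 = 34)
k(O, J) = 2*O + 2*J² (k(O, J) = 2*(J*J + O) = 2*(J² + O) = 2*(O + J²) = 2*O + 2*J²)
m(9, -27)/k(-21, 6 + 6*(-3)) = 34/(2*(-21) + 2*(6 + 6*(-3))²) = 34/(-42 + 2*(6 - 18)²) = 34/(-42 + 2*(-12)²) = 34/(-42 + 2*144) = 34/(-42 + 288) = 34/246 = 34*(1/246) = 17/123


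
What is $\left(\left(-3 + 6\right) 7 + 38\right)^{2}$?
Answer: $3481$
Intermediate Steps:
$\left(\left(-3 + 6\right) 7 + 38\right)^{2} = \left(3 \cdot 7 + 38\right)^{2} = \left(21 + 38\right)^{2} = 59^{2} = 3481$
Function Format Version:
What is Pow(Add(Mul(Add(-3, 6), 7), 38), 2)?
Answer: 3481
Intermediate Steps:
Pow(Add(Mul(Add(-3, 6), 7), 38), 2) = Pow(Add(Mul(3, 7), 38), 2) = Pow(Add(21, 38), 2) = Pow(59, 2) = 3481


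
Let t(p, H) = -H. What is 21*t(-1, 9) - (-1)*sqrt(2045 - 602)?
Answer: -189 + sqrt(1443) ≈ -151.01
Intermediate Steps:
21*t(-1, 9) - (-1)*sqrt(2045 - 602) = 21*(-1*9) - (-1)*sqrt(2045 - 602) = 21*(-9) - (-1)*sqrt(1443) = -189 + sqrt(1443)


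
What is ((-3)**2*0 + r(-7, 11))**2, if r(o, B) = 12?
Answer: 144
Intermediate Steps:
((-3)**2*0 + r(-7, 11))**2 = ((-3)**2*0 + 12)**2 = (9*0 + 12)**2 = (0 + 12)**2 = 12**2 = 144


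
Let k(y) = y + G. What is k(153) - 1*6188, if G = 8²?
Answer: -5971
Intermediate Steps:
G = 64
k(y) = 64 + y (k(y) = y + 64 = 64 + y)
k(153) - 1*6188 = (64 + 153) - 1*6188 = 217 - 6188 = -5971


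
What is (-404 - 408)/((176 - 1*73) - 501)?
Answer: 406/199 ≈ 2.0402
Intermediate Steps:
(-404 - 408)/((176 - 1*73) - 501) = -812/((176 - 73) - 501) = -812/(103 - 501) = -812/(-398) = -1/398*(-812) = 406/199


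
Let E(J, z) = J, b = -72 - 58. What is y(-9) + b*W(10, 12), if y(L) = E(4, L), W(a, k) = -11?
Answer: 1434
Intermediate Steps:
b = -130
y(L) = 4
y(-9) + b*W(10, 12) = 4 - 130*(-11) = 4 + 1430 = 1434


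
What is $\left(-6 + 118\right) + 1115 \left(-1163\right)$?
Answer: $-1296633$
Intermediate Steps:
$\left(-6 + 118\right) + 1115 \left(-1163\right) = 112 - 1296745 = -1296633$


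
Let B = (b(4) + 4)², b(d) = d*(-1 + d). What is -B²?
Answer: -65536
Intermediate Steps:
B = 256 (B = (4*(-1 + 4) + 4)² = (4*3 + 4)² = (12 + 4)² = 16² = 256)
-B² = -1*256² = -1*65536 = -65536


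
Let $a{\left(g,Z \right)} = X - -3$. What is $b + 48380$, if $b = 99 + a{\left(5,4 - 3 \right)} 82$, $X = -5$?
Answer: $48315$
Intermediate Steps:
$a{\left(g,Z \right)} = -2$ ($a{\left(g,Z \right)} = -5 - -3 = -5 + 3 = -2$)
$b = -65$ ($b = 99 - 164 = -65$)
$b + 48380 = -65 + 48380 = 48315$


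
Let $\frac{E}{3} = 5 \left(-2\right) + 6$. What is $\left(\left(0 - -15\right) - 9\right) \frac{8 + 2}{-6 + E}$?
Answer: $- \frac{10}{3} \approx -3.3333$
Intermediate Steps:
$E = -12$ ($E = 3 \left(5 \left(-2\right) + 6\right) = 3 \left(-10 + 6\right) = 3 \left(-4\right) = -12$)
$\left(\left(0 - -15\right) - 9\right) \frac{8 + 2}{-6 + E} = \left(\left(0 - -15\right) - 9\right) \frac{8 + 2}{-6 - 12} = \left(\left(0 + 15\right) - 9\right) \frac{10}{-18} = \left(15 - 9\right) 10 \left(- \frac{1}{18}\right) = 6 \left(- \frac{5}{9}\right) = - \frac{10}{3}$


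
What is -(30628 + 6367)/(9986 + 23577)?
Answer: -36995/33563 ≈ -1.1023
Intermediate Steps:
-(30628 + 6367)/(9986 + 23577) = -36995/33563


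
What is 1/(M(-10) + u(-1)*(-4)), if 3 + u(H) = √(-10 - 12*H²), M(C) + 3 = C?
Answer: I/(-I + 4*√22) ≈ -0.0028329 + 0.053149*I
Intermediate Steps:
M(C) = -3 + C
u(H) = -3 + √(-10 - 12*H²)
1/(M(-10) + u(-1)*(-4)) = 1/((-3 - 10) + (-3 + √(-10 - 12*(-1)²))*(-4)) = 1/(-13 + (-3 + √(-10 - 12*1))*(-4)) = 1/(-13 + (-3 + √(-10 - 12))*(-4)) = 1/(-13 + (-3 + √(-22))*(-4)) = 1/(-13 + (-3 + I*√22)*(-4)) = 1/(-13 + (12 - 4*I*√22)) = 1/(-1 - 4*I*√22)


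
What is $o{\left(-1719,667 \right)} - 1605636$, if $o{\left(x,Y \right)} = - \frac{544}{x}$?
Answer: $- \frac{2760087740}{1719} \approx -1.6056 \cdot 10^{6}$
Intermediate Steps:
$o{\left(-1719,667 \right)} - 1605636 = - \frac{544}{-1719} - 1605636 = \left(-544\right) \left(- \frac{1}{1719}\right) - 1605636 = \frac{544}{1719} - 1605636 = - \frac{2760087740}{1719}$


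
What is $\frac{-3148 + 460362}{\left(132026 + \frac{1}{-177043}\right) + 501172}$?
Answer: $\frac{80946538202}{112103273513} \approx 0.72207$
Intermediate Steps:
$\frac{-3148 + 460362}{\left(132026 + \frac{1}{-177043}\right) + 501172} = \frac{457214}{\left(132026 - \frac{1}{177043}\right) + 501172} = \frac{457214}{\frac{23374279117}{177043} + 501172} = \frac{457214}{\frac{112103273513}{177043}} = 457214 \cdot \frac{177043}{112103273513} = \frac{80946538202}{112103273513}$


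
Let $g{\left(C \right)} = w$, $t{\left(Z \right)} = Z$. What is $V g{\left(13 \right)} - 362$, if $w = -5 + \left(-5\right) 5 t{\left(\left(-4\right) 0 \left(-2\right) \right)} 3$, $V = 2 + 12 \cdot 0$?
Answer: $-372$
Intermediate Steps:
$V = 2$ ($V = 2 + 0 = 2$)
$w = -5$ ($w = -5 + \left(-5\right) 5 \left(-4\right) 0 \left(-2\right) 3 = -5 + - 25 \cdot 0 \left(-2\right) 3 = -5 + \left(-25\right) 0 \cdot 3 = -5 + 0 \cdot 3 = -5 + 0 = -5$)
$g{\left(C \right)} = -5$
$V g{\left(13 \right)} - 362 = 2 \left(-5\right) - 362 = -10 - 362 = -372$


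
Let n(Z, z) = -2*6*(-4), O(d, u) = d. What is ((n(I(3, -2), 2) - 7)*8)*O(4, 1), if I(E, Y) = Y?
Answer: 1312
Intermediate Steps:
n(Z, z) = 48 (n(Z, z) = -12*(-4) = 48)
((n(I(3, -2), 2) - 7)*8)*O(4, 1) = ((48 - 7)*8)*4 = (41*8)*4 = 328*4 = 1312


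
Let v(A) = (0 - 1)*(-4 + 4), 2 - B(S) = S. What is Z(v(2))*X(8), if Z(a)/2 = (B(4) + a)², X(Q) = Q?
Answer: 64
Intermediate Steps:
B(S) = 2 - S
v(A) = 0 (v(A) = -1*0 = 0)
Z(a) = 2*(-2 + a)² (Z(a) = 2*((2 - 1*4) + a)² = 2*((2 - 4) + a)² = 2*(-2 + a)²)
Z(v(2))*X(8) = (2*(-2 + 0)²)*8 = (2*(-2)²)*8 = (2*4)*8 = 8*8 = 64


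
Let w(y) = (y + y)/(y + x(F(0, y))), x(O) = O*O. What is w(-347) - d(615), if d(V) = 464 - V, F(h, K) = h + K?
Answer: 26122/173 ≈ 150.99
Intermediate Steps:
F(h, K) = K + h
x(O) = O**2
w(y) = 2*y/(y + y**2) (w(y) = (y + y)/(y + (y + 0)**2) = (2*y)/(y + y**2) = 2*y/(y + y**2))
w(-347) - d(615) = 2/(1 - 347) - (464 - 1*615) = 2/(-346) - (464 - 615) = 2*(-1/346) - 1*(-151) = -1/173 + 151 = 26122/173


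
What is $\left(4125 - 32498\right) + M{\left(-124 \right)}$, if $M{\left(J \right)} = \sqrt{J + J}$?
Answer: $-28373 + 2 i \sqrt{62} \approx -28373.0 + 15.748 i$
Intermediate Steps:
$M{\left(J \right)} = \sqrt{2} \sqrt{J}$ ($M{\left(J \right)} = \sqrt{2 J} = \sqrt{2} \sqrt{J}$)
$\left(4125 - 32498\right) + M{\left(-124 \right)} = \left(4125 - 32498\right) + \sqrt{2} \sqrt{-124} = -28373 + \sqrt{2} \cdot 2 i \sqrt{31} = -28373 + 2 i \sqrt{62}$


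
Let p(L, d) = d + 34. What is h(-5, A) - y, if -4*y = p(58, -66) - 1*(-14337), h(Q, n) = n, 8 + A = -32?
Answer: 14145/4 ≈ 3536.3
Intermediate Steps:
A = -40 (A = -8 - 32 = -40)
p(L, d) = 34 + d
y = -14305/4 (y = -((34 - 66) - 1*(-14337))/4 = -(-32 + 14337)/4 = -1/4*14305 = -14305/4 ≈ -3576.3)
h(-5, A) - y = -40 - 1*(-14305/4) = -40 + 14305/4 = 14145/4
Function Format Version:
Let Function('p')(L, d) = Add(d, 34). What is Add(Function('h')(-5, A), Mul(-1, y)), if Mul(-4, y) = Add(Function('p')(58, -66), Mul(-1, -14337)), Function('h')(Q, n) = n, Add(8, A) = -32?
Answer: Rational(14145, 4) ≈ 3536.3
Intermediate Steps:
A = -40 (A = Add(-8, -32) = -40)
Function('p')(L, d) = Add(34, d)
y = Rational(-14305, 4) (y = Mul(Rational(-1, 4), Add(Add(34, -66), Mul(-1, -14337))) = Mul(Rational(-1, 4), Add(-32, 14337)) = Mul(Rational(-1, 4), 14305) = Rational(-14305, 4) ≈ -3576.3)
Add(Function('h')(-5, A), Mul(-1, y)) = Add(-40, Mul(-1, Rational(-14305, 4))) = Add(-40, Rational(14305, 4)) = Rational(14145, 4)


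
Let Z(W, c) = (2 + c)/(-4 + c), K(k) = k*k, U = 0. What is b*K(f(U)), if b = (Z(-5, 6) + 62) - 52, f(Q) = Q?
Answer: 0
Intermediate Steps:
K(k) = k²
Z(W, c) = (2 + c)/(-4 + c)
b = 14 (b = ((2 + 6)/(-4 + 6) + 62) - 52 = (8/2 + 62) - 52 = ((½)*8 + 62) - 52 = (4 + 62) - 52 = 66 - 52 = 14)
b*K(f(U)) = 14*0² = 14*0 = 0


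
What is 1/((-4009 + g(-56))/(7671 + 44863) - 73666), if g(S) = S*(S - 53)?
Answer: -52534/3869967549 ≈ -1.3575e-5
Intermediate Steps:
g(S) = S*(-53 + S)
1/((-4009 + g(-56))/(7671 + 44863) - 73666) = 1/((-4009 - 56*(-53 - 56))/(7671 + 44863) - 73666) = 1/((-4009 - 56*(-109))/52534 - 73666) = 1/((-4009 + 6104)*(1/52534) - 73666) = 1/(2095*(1/52534) - 73666) = 1/(2095/52534 - 73666) = 1/(-3869967549/52534) = -52534/3869967549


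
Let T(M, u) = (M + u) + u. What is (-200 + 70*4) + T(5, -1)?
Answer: 83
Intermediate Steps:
T(M, u) = M + 2*u
(-200 + 70*4) + T(5, -1) = (-200 + 70*4) + (5 + 2*(-1)) = (-200 + 280) + (5 - 2) = 80 + 3 = 83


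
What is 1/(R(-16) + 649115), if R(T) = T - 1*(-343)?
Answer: 1/649442 ≈ 1.5398e-6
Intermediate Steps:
R(T) = 343 + T (R(T) = T + 343 = 343 + T)
1/(R(-16) + 649115) = 1/((343 - 16) + 649115) = 1/(327 + 649115) = 1/649442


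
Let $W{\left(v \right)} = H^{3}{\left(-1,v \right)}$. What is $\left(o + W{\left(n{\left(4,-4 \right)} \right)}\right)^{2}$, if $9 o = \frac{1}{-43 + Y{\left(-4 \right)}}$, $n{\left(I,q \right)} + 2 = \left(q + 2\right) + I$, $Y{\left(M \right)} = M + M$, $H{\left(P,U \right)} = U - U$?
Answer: $\frac{1}{210681} \approx 4.7465 \cdot 10^{-6}$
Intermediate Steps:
$H{\left(P,U \right)} = 0$
$Y{\left(M \right)} = 2 M$
$n{\left(I,q \right)} = I + q$ ($n{\left(I,q \right)} = -2 + \left(\left(q + 2\right) + I\right) = -2 + \left(\left(2 + q\right) + I\right) = -2 + \left(2 + I + q\right) = I + q$)
$W{\left(v \right)} = 0$ ($W{\left(v \right)} = 0^{3} = 0$)
$o = - \frac{1}{459}$ ($o = \frac{1}{9 \left(-43 + 2 \left(-4\right)\right)} = \frac{1}{9 \left(-43 - 8\right)} = \frac{1}{9 \left(-51\right)} = \frac{1}{9} \left(- \frac{1}{51}\right) = - \frac{1}{459} \approx -0.0021787$)
$\left(o + W{\left(n{\left(4,-4 \right)} \right)}\right)^{2} = \left(- \frac{1}{459} + 0\right)^{2} = \left(- \frac{1}{459}\right)^{2} = \frac{1}{210681}$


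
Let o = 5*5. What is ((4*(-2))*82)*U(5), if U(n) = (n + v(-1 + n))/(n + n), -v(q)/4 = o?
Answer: 6232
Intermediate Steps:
o = 25
v(q) = -100 (v(q) = -4*25 = -100)
U(n) = (-100 + n)/(2*n) (U(n) = (n - 100)/(n + n) = (-100 + n)/((2*n)) = (-100 + n)*(1/(2*n)) = (-100 + n)/(2*n))
((4*(-2))*82)*U(5) = ((4*(-2))*82)*((½)*(-100 + 5)/5) = (-8*82)*((½)*(⅕)*(-95)) = -656*(-19/2) = 6232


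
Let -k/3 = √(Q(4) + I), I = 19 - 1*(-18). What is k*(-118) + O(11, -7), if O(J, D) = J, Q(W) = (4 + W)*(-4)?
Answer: 11 + 354*√5 ≈ 802.57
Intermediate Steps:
Q(W) = -16 - 4*W
I = 37 (I = 19 + 18 = 37)
k = -3*√5 (k = -3*√((-16 - 4*4) + 37) = -3*√((-16 - 16) + 37) = -3*√(-32 + 37) = -3*√5 ≈ -6.7082)
k*(-118) + O(11, -7) = -3*√5*(-118) + 11 = 354*√5 + 11 = 11 + 354*√5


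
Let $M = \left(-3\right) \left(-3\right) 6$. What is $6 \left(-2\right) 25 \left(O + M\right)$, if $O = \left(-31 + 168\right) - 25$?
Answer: $-49800$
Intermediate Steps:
$O = 112$ ($O = 137 - 25 = 112$)
$M = 54$ ($M = 9 \cdot 6 = 54$)
$6 \left(-2\right) 25 \left(O + M\right) = 6 \left(-2\right) 25 \left(112 + 54\right) = \left(-12\right) 25 \cdot 166 = \left(-300\right) 166 = -49800$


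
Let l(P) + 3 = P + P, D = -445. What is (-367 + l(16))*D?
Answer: 150410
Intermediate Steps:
l(P) = -3 + 2*P (l(P) = -3 + (P + P) = -3 + 2*P)
(-367 + l(16))*D = (-367 + (-3 + 2*16))*(-445) = (-367 + (-3 + 32))*(-445) = (-367 + 29)*(-445) = -338*(-445) = 150410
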